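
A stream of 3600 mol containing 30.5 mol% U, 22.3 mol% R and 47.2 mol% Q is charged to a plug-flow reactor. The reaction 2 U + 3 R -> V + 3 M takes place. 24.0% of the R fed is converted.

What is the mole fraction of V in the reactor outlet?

0.0182

R reacted = 0.24 × 802.8 = 192.7 mol; ν_R = −3, so ξ = 192.7/3 = 64.22 mol.
Outlet amounts (n = n₀ + ν ξ):
  U: 1098 − 2(64.22) = 969.6
  R: 802.8 − 3(64.22) = 610.1
  V: 0 + 1(64.22) = 64.22
  M: 0 + 3(64.22) = 192.7
  Q: 1699 (inert)
Total out = 3536 mol; y_V = 64.22 / 3536 = 0.01816.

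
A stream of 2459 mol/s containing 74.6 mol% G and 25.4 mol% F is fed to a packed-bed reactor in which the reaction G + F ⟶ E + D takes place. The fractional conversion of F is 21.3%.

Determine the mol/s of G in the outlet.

F reacted = 0.213 × 624.6 = 133 mol/s; ν_F = −1, so ξ = 133/1 = 133 mol/s.
Outlet amounts (n = n₀ + ν ξ):
  G: 1834 − 1(133) = 1701
  F: 624.6 − 1(133) = 491.5
  E: 0 + 1(133) = 133
  D: 0 + 1(133) = 133

1700 mol/s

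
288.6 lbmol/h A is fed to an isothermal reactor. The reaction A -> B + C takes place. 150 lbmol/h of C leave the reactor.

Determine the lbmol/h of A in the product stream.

139 lbmol/h

For C: n = n₀ + 1ξ → 150 = 0 + 1ξ, giving ξ = 150 lbmol/h.
Outlet amounts (n = n₀ + ν ξ):
  A: 288.6 − 1(150) = 138.6
  B: 0 + 1(150) = 150
  C: 0 + 1(150) = 150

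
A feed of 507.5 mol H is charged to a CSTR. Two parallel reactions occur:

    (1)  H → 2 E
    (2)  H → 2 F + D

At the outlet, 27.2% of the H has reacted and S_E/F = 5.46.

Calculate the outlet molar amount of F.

42.7 mol

Conversion of H: H consumed = 0.272 × 507.5 = 138 mol = 1ξ₁ + 1ξ₂.
Selectivity: 2ξ₁ / (2ξ₂) = 5.46 → ξ₁ = 5.46 ξ₂.
Substitute: (1·5.46 + 1) ξ₂ = 138 → ξ₂ = 21.37 mol, ξ₁ = 116.7 mol.
Outlet amounts (n = n₀ + Σ ν·ξ):
  H: 507.5 − 1(116.7) − 1(21.37) = 369.5
  E: 0 + 2(116.7) = 233.3
  F: 0 + 2(21.37) = 42.74
  D: 0 + 1(21.37) = 21.37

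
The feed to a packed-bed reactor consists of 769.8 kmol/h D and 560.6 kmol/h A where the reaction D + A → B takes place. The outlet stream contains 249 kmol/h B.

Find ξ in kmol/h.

For B: n = n₀ + 1ξ → 249 = 0 + 1ξ, giving ξ = 249 kmol/h.
Outlet amounts (n = n₀ + ν ξ):
  D: 769.8 − 1(249) = 520.8
  A: 560.6 − 1(249) = 311.6
  B: 0 + 1(249) = 249

ξ = 249 kmol/h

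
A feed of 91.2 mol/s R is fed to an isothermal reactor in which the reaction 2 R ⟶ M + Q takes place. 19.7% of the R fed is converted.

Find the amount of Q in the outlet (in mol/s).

8.98 mol/s

R reacted = 0.197 × 91.2 = 17.97 mol/s; ν_R = −2, so ξ = 17.97/2 = 8.983 mol/s.
Outlet amounts (n = n₀ + ν ξ):
  R: 91.2 − 2(8.983) = 73.23
  M: 0 + 1(8.983) = 8.983
  Q: 0 + 1(8.983) = 8.983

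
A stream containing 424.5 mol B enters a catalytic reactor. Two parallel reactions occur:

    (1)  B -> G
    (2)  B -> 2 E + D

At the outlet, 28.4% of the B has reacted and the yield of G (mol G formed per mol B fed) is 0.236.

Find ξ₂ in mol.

ξ₂ = 20.4 mol

Yield of G: 1ξ₁ / 424.5 = 0.236 → ξ₁ = 100.2 mol.
Conversion of B: 1ξ₁ + 1ξ₂ = 0.284 × 424.5 = 120.6 → ξ₂ = 20.38 mol.
Outlet amounts (n = n₀ + Σ ν·ξ):
  B: 424.5 − 1(100.2) − 1(20.38) = 303.9
  G: 0 + 1(100.2) = 100.2
  E: 0 + 2(20.38) = 40.75
  D: 0 + 1(20.38) = 20.38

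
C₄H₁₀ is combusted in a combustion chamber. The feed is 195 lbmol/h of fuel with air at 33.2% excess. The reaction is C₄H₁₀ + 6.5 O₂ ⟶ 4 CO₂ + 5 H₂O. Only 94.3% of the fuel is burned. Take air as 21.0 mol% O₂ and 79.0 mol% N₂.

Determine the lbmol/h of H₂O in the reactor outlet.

919 lbmol/h

Stoichiometric O₂ = 6.5 × 195 = 1268 lbmol/h; O₂ fed = 1268 × 1.332 = 1688 lbmol/h.
N₂ fed = 1688 × 79/21 = 6351 lbmol/h.
Fuel reacted = 0.943 × 195 → ξ = 183.9 lbmol/h.
Outlet (n = n₀ + ν ξ):
  C₄H₁₀: 195 − 1(183.9) = 11.12
  O₂: 1688 − 6.5(183.9) = 493.1
  N₂: 6351 (inert)
  CO₂: 0 + 4(183.9) = 735.5
  H₂O: 0 + 5(183.9) = 919.4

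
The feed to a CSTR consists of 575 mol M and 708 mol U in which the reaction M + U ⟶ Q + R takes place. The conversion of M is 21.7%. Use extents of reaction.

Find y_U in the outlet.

0.455

M reacted = 0.217 × 575 = 124.8 mol; ν_M = −1, so ξ = 124.8/1 = 124.8 mol.
Outlet amounts (n = n₀ + ν ξ):
  M: 575 − 1(124.8) = 450.2
  U: 708 − 1(124.8) = 583.2
  Q: 0 + 1(124.8) = 124.8
  R: 0 + 1(124.8) = 124.8
Total out = 1283 mol; y_U = 583.2 / 1283 = 0.4546.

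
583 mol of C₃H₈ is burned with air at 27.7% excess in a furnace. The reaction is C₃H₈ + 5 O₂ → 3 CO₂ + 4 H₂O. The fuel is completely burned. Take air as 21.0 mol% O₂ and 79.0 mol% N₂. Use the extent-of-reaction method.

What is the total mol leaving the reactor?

18900 mol

Stoichiometric O₂ = 5 × 583 = 2915 mol; O₂ fed = 2915 × 1.277 = 3722 mol.
N₂ fed = 3722 × 79/21 = 14000 mol.
Fuel reacted = 1 × 583 → ξ = 583 mol.
Outlet (n = n₀ + ν ξ):
  C₃H₈: 583 − 1(583) = 0
  O₂: 3722 − 5(583) = 807.5
  N₂: 14000 (inert)
  CO₂: 0 + 3(583) = 1749
  H₂O: 0 + 4(583) = 2332
Total out = 0 + 807.5 + 14000 + 1749 + 2332 = 18890 mol.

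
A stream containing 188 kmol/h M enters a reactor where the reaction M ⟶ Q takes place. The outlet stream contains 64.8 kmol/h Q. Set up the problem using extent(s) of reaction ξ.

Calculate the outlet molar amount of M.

For Q: n = n₀ + 1ξ → 64.8 = 0 + 1ξ, giving ξ = 64.8 kmol/h.
Outlet amounts (n = n₀ + ν ξ):
  M: 188 − 1(64.8) = 123.2
  Q: 0 + 1(64.8) = 64.8

123 kmol/h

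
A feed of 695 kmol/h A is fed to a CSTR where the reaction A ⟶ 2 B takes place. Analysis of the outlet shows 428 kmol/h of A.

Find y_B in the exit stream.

0.555

For A: n = n₀ − 1ξ → 428 = 695 − 1ξ, giving ξ = 267 kmol/h.
Outlet amounts (n = n₀ + ν ξ):
  A: 695 − 1(267) = 428
  B: 0 + 2(267) = 534
Total out = 962 kmol/h; y_B = 534 / 962 = 0.5551.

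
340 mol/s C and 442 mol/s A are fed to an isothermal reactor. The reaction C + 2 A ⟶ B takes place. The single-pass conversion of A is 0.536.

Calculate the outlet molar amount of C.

222 mol/s

A reacted = 0.536 × 442 = 236.9 mol/s; ν_A = −2, so ξ = 236.9/2 = 118.5 mol/s.
Outlet amounts (n = n₀ + ν ξ):
  C: 340 − 1(118.5) = 221.5
  A: 442 − 2(118.5) = 205.1
  B: 0 + 1(118.5) = 118.5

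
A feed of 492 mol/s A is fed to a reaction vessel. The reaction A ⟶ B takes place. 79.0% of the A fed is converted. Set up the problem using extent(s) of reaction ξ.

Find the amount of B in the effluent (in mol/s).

A reacted = 0.79 × 492 = 388.7 mol/s; ν_A = −1, so ξ = 388.7/1 = 388.7 mol/s.
Outlet amounts (n = n₀ + ν ξ):
  A: 492 − 1(388.7) = 103.3
  B: 0 + 1(388.7) = 388.7

389 mol/s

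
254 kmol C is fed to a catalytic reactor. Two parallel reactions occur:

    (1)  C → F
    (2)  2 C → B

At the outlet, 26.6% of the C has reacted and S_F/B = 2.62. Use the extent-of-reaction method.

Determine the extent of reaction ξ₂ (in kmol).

Conversion of C: C consumed = 0.266 × 254 = 67.56 kmol = 1ξ₁ + 2ξ₂.
Selectivity: 1ξ₁ / (1ξ₂) = 2.62 → ξ₁ = 2.62 ξ₂.
Substitute: (1·2.62 + 2) ξ₂ = 67.56 → ξ₂ = 14.62 kmol, ξ₁ = 38.32 kmol.
Outlet amounts (n = n₀ + Σ ν·ξ):
  C: 254 − 1(38.32) − 2(14.62) = 186.4
  F: 0 + 1(38.32) = 38.32
  B: 0 + 1(14.62) = 14.62

ξ₂ = 14.6 kmol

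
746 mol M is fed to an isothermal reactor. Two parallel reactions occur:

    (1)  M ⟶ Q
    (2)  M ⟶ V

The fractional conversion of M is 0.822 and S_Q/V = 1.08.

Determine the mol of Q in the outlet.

318 mol

Conversion of M: M consumed = 0.822 × 746 = 613.2 mol = 1ξ₁ + 1ξ₂.
Selectivity: 1ξ₁ / (1ξ₂) = 1.08 → ξ₁ = 1.08 ξ₂.
Substitute: (1·1.08 + 1) ξ₂ = 613.2 → ξ₂ = 294.8 mol, ξ₁ = 318.4 mol.
Outlet amounts (n = n₀ + Σ ν·ξ):
  M: 746 − 1(318.4) − 1(294.8) = 132.8
  Q: 0 + 1(318.4) = 318.4
  V: 0 + 1(294.8) = 294.8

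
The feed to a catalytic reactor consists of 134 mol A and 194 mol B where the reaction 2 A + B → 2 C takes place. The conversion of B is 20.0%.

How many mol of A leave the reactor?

56.4 mol

B reacted = 0.2 × 194 = 38.8 mol; ν_B = −1, so ξ = 38.8/1 = 38.8 mol.
Outlet amounts (n = n₀ + ν ξ):
  A: 134 − 2(38.8) = 56.4
  B: 194 − 1(38.8) = 155.2
  C: 0 + 2(38.8) = 77.6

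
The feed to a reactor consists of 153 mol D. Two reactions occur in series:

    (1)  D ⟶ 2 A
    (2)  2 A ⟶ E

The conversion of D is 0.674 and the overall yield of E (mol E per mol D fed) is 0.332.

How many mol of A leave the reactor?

Conversion of D: D consumed = 1ξ₁ = 0.674 × 153 → ξ₁ = 103.1 mol.
Yield of E: 1ξ₂ / 153 = 0.332 → ξ₂ = 50.8 mol.
Outlet amounts (n = n₀ + Σ ν·ξ):
  D: 153 − 1(103.1) = 49.88
  A: 0 + 2(103.1) − 2(50.8) = 104.7
  E: 0 + 1(50.8) = 50.8

105 mol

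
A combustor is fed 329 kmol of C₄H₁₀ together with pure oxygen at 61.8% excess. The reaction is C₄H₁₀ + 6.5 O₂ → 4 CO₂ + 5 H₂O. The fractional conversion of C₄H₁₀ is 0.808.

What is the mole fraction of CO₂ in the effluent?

Stoichiometric O₂ = 6.5 × 329 = 2138 kmol; O₂ fed = 2138 × 1.618 = 3460 kmol.
Fuel reacted = 0.808 × 329 → ξ = 265.8 kmol.
Outlet (n = n₀ + ν ξ):
  C₄H₁₀: 329 − 1(265.8) = 63.17
  O₂: 3460 − 6.5(265.8) = 1732
  CO₂: 0 + 4(265.8) = 1063
  H₂O: 0 + 5(265.8) = 1329
Total out = 4188 kmol; y_CO₂ = 1063 / 4188 = 0.2539.

0.254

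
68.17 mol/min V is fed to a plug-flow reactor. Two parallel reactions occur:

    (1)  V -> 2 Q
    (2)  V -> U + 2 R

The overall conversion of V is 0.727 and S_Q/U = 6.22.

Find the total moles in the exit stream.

130 mol/min

Conversion of V: V consumed = 0.727 × 68.17 = 49.56 mol/min = 1ξ₁ + 1ξ₂.
Selectivity: 2ξ₁ / (1ξ₂) = 6.22 → ξ₁ = 3.11 ξ₂.
Substitute: (1·3.11 + 1) ξ₂ = 49.56 → ξ₂ = 12.06 mol/min, ξ₁ = 37.5 mol/min.
Outlet amounts (n = n₀ + Σ ν·ξ):
  V: 68.17 − 1(37.5) − 1(12.06) = 18.61
  Q: 0 + 2(37.5) = 75
  U: 0 + 1(12.06) = 12.06
  R: 0 + 2(12.06) = 24.12
Total out = 18.61 + 75 + 12.06 + 24.12 = 129.8 mol/min.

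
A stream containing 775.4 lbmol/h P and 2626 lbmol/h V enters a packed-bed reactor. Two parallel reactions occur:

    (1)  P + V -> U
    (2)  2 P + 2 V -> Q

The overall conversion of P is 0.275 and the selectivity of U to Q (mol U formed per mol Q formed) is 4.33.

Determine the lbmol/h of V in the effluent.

2410 lbmol/h

Conversion of P: P consumed = 0.275 × 775.4 = 213.2 lbmol/h = 1ξ₁ + 2ξ₂.
Selectivity: 1ξ₁ / (1ξ₂) = 4.33 → ξ₁ = 4.33 ξ₂.
Substitute: (1·4.33 + 2) ξ₂ = 213.2 → ξ₂ = 33.69 lbmol/h, ξ₁ = 145.9 lbmol/h.
Outlet amounts (n = n₀ + Σ ν·ξ):
  P: 775.4 − 1(145.9) − 2(33.69) = 562.2
  V: 2626 − 1(145.9) − 2(33.69) = 2413
  U: 0 + 1(145.9) = 145.9
  Q: 0 + 1(33.69) = 33.69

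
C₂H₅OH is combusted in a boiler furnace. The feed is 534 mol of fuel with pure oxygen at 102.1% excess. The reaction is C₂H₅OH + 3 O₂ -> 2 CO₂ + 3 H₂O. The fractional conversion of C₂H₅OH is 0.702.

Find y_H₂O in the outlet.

Stoichiometric O₂ = 3 × 534 = 1602 mol; O₂ fed = 1602 × 2.021 = 3238 mol.
Fuel reacted = 0.702 × 534 → ξ = 374.9 mol.
Outlet (n = n₀ + ν ξ):
  C₂H₅OH: 534 − 1(374.9) = 159.1
  O₂: 3238 − 3(374.9) = 2113
  CO₂: 0 + 2(374.9) = 749.7
  H₂O: 0 + 3(374.9) = 1125
Total out = 4147 mol; y_H₂O = 1125 / 4147 = 0.2712.

0.271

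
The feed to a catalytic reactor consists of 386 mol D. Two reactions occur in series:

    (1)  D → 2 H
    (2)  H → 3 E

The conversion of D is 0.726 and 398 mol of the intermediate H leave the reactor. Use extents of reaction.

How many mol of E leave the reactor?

Conversion of D: D consumed = 1ξ₁ = 0.726 × 386 → ξ₁ = 280.2 mol.
H balance: n_H = 0 + 2ξ₁ − 1ξ₂ = 398 → ξ₂ = (2·280.2 − 398)/1 = 162.5 mol.
Outlet amounts (n = n₀ + Σ ν·ξ):
  D: 386 − 1(280.2) = 105.8
  H: 0 + 2(280.2) − 1(162.5) = 398
  E: 0 + 3(162.5) = 487.4

487 mol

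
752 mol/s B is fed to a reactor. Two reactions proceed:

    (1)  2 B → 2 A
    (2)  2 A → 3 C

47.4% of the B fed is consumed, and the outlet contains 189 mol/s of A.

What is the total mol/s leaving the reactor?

836 mol/s

Conversion of B: B consumed = 2ξ₁ = 0.474 × 752 → ξ₁ = 178.2 mol/s.
A balance: n_A = 0 + 2ξ₁ − 2ξ₂ = 189 → ξ₂ = (2·178.2 − 189)/2 = 83.72 mol/s.
Outlet amounts (n = n₀ + Σ ν·ξ):
  B: 752 − 2(178.2) = 395.6
  A: 0 + 2(178.2) − 2(83.72) = 189
  C: 0 + 3(83.72) = 251.2
Total out = 395.6 + 189 + 251.2 = 835.7 mol/s.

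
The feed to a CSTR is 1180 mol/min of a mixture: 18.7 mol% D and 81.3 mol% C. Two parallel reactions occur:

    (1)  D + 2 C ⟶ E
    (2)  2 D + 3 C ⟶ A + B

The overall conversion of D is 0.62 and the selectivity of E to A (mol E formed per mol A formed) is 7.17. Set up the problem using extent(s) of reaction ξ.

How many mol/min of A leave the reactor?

Conversion of D: D consumed = 0.62 × 220.7 = 136.8 mol/min = 1ξ₁ + 2ξ₂.
Selectivity: 1ξ₁ / (1ξ₂) = 7.17 → ξ₁ = 7.17 ξ₂.
Substitute: (1·7.17 + 2) ξ₂ = 136.8 → ξ₂ = 14.92 mol/min, ξ₁ = 107 mol/min.
Outlet amounts (n = n₀ + Σ ν·ξ):
  D: 220.7 − 1(107) − 2(14.92) = 83.85
  C: 959.3 − 2(107) − 3(14.92) = 700.6
  E: 0 + 1(107) = 107
  A: 0 + 1(14.92) = 14.92
  B: 0 + 1(14.92) = 14.92

14.9 mol/min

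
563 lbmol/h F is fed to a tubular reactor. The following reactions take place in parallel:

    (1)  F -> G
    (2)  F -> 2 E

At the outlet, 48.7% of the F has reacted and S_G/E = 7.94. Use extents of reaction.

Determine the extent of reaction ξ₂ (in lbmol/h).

ξ₂ = 16.2 lbmol/h

Conversion of F: F consumed = 0.487 × 563 = 274.2 lbmol/h = 1ξ₁ + 1ξ₂.
Selectivity: 1ξ₁ / (2ξ₂) = 7.94 → ξ₁ = 15.88 ξ₂.
Substitute: (1·15.88 + 1) ξ₂ = 274.2 → ξ₂ = 16.24 lbmol/h, ξ₁ = 257.9 lbmol/h.
Outlet amounts (n = n₀ + Σ ν·ξ):
  F: 563 − 1(257.9) − 1(16.24) = 288.8
  G: 0 + 1(257.9) = 257.9
  E: 0 + 2(16.24) = 32.49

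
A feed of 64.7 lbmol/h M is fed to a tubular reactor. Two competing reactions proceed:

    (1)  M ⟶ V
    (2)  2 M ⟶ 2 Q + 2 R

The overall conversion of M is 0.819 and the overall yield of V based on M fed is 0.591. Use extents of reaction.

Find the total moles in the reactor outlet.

79.5 lbmol/h

Yield of V: 1ξ₁ / 64.7 = 0.591 → ξ₁ = 38.24 lbmol/h.
Conversion of M: 1ξ₁ + 2ξ₂ = 0.819 × 64.7 = 52.99 → ξ₂ = 7.376 lbmol/h.
Outlet amounts (n = n₀ + Σ ν·ξ):
  M: 64.7 − 1(38.24) − 2(7.376) = 11.71
  V: 0 + 1(38.24) = 38.24
  Q: 0 + 2(7.376) = 14.75
  R: 0 + 2(7.376) = 14.75
Total out = 11.71 + 38.24 + 14.75 + 14.75 = 79.45 lbmol/h.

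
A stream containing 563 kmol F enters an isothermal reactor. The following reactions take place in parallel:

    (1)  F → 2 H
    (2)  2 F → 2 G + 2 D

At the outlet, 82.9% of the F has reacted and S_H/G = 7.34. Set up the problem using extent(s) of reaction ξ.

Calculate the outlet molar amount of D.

99.9 kmol

Conversion of F: F consumed = 0.829 × 563 = 466.7 kmol = 1ξ₁ + 2ξ₂.
Selectivity: 2ξ₁ / (2ξ₂) = 7.34 → ξ₁ = 7.34 ξ₂.
Substitute: (1·7.34 + 2) ξ₂ = 466.7 → ξ₂ = 49.97 kmol, ξ₁ = 366.8 kmol.
Outlet amounts (n = n₀ + Σ ν·ξ):
  F: 563 − 1(366.8) − 2(49.97) = 96.27
  H: 0 + 2(366.8) = 733.6
  G: 0 + 2(49.97) = 99.94
  D: 0 + 2(49.97) = 99.94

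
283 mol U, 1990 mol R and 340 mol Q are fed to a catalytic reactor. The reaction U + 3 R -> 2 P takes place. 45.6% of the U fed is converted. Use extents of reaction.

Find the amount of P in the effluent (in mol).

258 mol

U reacted = 0.456 × 283 = 129 mol; ν_U = −1, so ξ = 129/1 = 129 mol.
Outlet amounts (n = n₀ + ν ξ):
  U: 283 − 1(129) = 154
  R: 1990 − 3(129) = 1603
  P: 0 + 2(129) = 258.1
  Q: 340 (inert)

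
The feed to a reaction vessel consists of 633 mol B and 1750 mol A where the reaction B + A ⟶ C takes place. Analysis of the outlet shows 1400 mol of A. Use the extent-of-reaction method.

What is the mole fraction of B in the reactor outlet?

0.139

For A: n = n₀ − 1ξ → 1400 = 1750 − 1ξ, giving ξ = 350 mol.
Outlet amounts (n = n₀ + ν ξ):
  B: 633 − 1(350) = 283
  A: 1750 − 1(350) = 1400
  C: 0 + 1(350) = 350
Total out = 2033 mol; y_B = 283 / 2033 = 0.1392.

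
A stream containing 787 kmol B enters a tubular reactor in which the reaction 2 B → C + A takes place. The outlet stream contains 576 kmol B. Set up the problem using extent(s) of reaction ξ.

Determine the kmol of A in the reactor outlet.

106 kmol

For B: n = n₀ − 2ξ → 576 = 787 − 2ξ, giving ξ = 105.5 kmol.
Outlet amounts (n = n₀ + ν ξ):
  B: 787 − 2(105.5) = 576
  C: 0 + 1(105.5) = 105.5
  A: 0 + 1(105.5) = 105.5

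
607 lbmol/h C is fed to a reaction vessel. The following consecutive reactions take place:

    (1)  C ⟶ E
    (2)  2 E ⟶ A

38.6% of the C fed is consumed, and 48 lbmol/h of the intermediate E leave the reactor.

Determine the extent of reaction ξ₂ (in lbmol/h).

ξ₂ = 93.2 lbmol/h

Conversion of C: C consumed = 1ξ₁ = 0.386 × 607 → ξ₁ = 234.3 lbmol/h.
E balance: n_E = 0 + 1ξ₁ − 2ξ₂ = 48 → ξ₂ = (1·234.3 − 48)/2 = 93.15 lbmol/h.
Outlet amounts (n = n₀ + Σ ν·ξ):
  C: 607 − 1(234.3) = 372.7
  E: 0 + 1(234.3) − 2(93.15) = 48
  A: 0 + 1(93.15) = 93.15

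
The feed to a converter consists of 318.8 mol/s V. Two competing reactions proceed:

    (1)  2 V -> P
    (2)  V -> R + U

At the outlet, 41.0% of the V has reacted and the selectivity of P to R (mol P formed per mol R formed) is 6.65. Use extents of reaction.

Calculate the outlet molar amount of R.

9.14 mol/s

Conversion of V: V consumed = 0.41 × 318.8 = 130.7 mol/s = 2ξ₁ + 1ξ₂.
Selectivity: 1ξ₁ / (1ξ₂) = 6.65 → ξ₁ = 6.65 ξ₂.
Substitute: (2·6.65 + 1) ξ₂ = 130.7 → ξ₂ = 9.14 mol/s, ξ₁ = 60.78 mol/s.
Outlet amounts (n = n₀ + Σ ν·ξ):
  V: 318.8 − 2(60.78) − 1(9.14) = 188.1
  P: 0 + 1(60.78) = 60.78
  R: 0 + 1(9.14) = 9.14
  U: 0 + 1(9.14) = 9.14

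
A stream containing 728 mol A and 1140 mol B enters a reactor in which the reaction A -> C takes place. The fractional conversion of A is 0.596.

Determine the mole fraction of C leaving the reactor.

0.232

A reacted = 0.596 × 728 = 433.9 mol; ν_A = −1, so ξ = 433.9/1 = 433.9 mol.
Outlet amounts (n = n₀ + ν ξ):
  A: 728 − 1(433.9) = 294.1
  C: 0 + 1(433.9) = 433.9
  B: 1140 (inert)
Total out = 1868 mol; y_C = 433.9 / 1868 = 0.2323.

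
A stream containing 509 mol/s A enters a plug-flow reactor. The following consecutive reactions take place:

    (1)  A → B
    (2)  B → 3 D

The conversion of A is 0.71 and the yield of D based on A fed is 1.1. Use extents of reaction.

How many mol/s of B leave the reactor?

Conversion of A: A consumed = 1ξ₁ = 0.71 × 509 → ξ₁ = 361.4 mol/s.
Yield of D: 3ξ₂ / 509 = 1.1 → ξ₂ = 186.6 mol/s.
Outlet amounts (n = n₀ + Σ ν·ξ):
  A: 509 − 1(361.4) = 147.6
  B: 0 + 1(361.4) − 1(186.6) = 174.8
  D: 0 + 3(186.6) = 559.9

175 mol/s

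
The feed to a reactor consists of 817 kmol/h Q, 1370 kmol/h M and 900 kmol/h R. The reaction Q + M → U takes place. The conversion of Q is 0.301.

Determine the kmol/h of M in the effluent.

Q reacted = 0.301 × 817 = 245.9 kmol/h; ν_Q = −1, so ξ = 245.9/1 = 245.9 kmol/h.
Outlet amounts (n = n₀ + ν ξ):
  Q: 817 − 1(245.9) = 571.1
  M: 1370 − 1(245.9) = 1124
  U: 0 + 1(245.9) = 245.9
  R: 900 (inert)

1120 kmol/h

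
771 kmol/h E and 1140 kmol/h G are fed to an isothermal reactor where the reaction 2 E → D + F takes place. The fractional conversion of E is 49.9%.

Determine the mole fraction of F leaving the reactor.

E reacted = 0.499 × 771 = 384.7 kmol/h; ν_E = −2, so ξ = 384.7/2 = 192.4 kmol/h.
Outlet amounts (n = n₀ + ν ξ):
  E: 771 − 2(192.4) = 386.3
  D: 0 + 1(192.4) = 192.4
  F: 0 + 1(192.4) = 192.4
  G: 1140 (inert)
Total out = 1911 kmol/h; y_F = 192.4 / 1911 = 0.1007.

0.101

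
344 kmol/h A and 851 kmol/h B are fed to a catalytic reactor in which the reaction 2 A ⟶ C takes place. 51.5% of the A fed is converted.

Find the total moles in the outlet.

1110 kmol/h

A reacted = 0.515 × 344 = 177.2 kmol/h; ν_A = −2, so ξ = 177.2/2 = 88.58 kmol/h.
Outlet amounts (n = n₀ + ν ξ):
  A: 344 − 2(88.58) = 166.8
  C: 0 + 1(88.58) = 88.58
  B: 851 (inert)
Total out = 166.8 + 88.58 + 851 = 1106 kmol/h.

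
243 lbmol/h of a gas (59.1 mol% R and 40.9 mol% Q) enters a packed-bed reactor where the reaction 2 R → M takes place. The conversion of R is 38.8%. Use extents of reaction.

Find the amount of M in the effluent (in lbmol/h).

27.9 lbmol/h

R reacted = 0.388 × 143.6 = 55.72 lbmol/h; ν_R = −2, so ξ = 55.72/2 = 27.86 lbmol/h.
Outlet amounts (n = n₀ + ν ξ):
  R: 143.6 − 2(27.86) = 87.89
  M: 0 + 1(27.86) = 27.86
  Q: 99.39 (inert)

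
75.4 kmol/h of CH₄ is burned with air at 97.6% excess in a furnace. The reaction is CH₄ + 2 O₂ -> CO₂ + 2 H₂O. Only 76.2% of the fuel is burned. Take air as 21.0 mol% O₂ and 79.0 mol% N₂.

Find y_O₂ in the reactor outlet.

Stoichiometric O₂ = 2 × 75.4 = 150.8 kmol/h; O₂ fed = 150.8 × 1.976 = 298 kmol/h.
N₂ fed = 298 × 79/21 = 1121 kmol/h.
Fuel reacted = 0.762 × 75.4 → ξ = 57.45 kmol/h.
Outlet (n = n₀ + ν ξ):
  CH₄: 75.4 − 1(57.45) = 17.95
  O₂: 298 − 2(57.45) = 183.1
  N₂: 1121 (inert)
  CO₂: 0 + 1(57.45) = 57.45
  H₂O: 0 + 2(57.45) = 114.9
Total out = 1494 kmol/h; y_O₂ = 183.1 / 1494 = 0.1225.

0.123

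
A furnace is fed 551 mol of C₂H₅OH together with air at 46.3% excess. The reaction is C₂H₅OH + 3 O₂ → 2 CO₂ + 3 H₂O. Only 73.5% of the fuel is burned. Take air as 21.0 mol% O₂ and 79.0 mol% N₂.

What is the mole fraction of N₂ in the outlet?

0.729

Stoichiometric O₂ = 3 × 551 = 1653 mol; O₂ fed = 1653 × 1.463 = 2418 mol.
N₂ fed = 2418 × 79/21 = 9098 mol.
Fuel reacted = 0.735 × 551 → ξ = 405 mol.
Outlet (n = n₀ + ν ξ):
  C₂H₅OH: 551 − 1(405) = 146
  O₂: 2418 − 3(405) = 1203
  N₂: 9098 (inert)
  CO₂: 0 + 2(405) = 810
  H₂O: 0 + 3(405) = 1215
Total out = 12470 mol; y_N₂ = 9098 / 12470 = 0.7294.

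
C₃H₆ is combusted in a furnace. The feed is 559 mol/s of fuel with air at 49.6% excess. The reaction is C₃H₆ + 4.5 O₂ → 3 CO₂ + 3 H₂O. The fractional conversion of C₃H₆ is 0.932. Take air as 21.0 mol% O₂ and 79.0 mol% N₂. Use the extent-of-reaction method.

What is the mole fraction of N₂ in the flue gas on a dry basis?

0.824

Stoichiometric O₂ = 4.5 × 559 = 2516 mol/s; O₂ fed = 2516 × 1.496 = 3763 mol/s.
N₂ fed = 3763 × 79/21 = 14160 mol/s.
Fuel reacted = 0.932 × 559 → ξ = 521 mol/s.
Outlet (n = n₀ + ν ξ):
  C₃H₆: 559 − 1(521) = 38.01
  O₂: 3763 − 4.5(521) = 1419
  N₂: 14160 (inert)
  CO₂: 0 + 3(521) = 1563
  H₂O: 0 + 3(521) = 1563
Dry total = 17180 mol/s; y_N₂ (dry) = 14160 / 17180 = 0.8242.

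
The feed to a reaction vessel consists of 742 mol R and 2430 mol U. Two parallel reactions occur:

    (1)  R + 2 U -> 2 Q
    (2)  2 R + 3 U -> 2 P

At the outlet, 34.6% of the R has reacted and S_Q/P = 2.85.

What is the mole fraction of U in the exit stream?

0.688

Conversion of R: R consumed = 0.346 × 742 = 256.7 mol = 1ξ₁ + 2ξ₂.
Selectivity: 2ξ₁ / (2ξ₂) = 2.85 → ξ₁ = 2.85 ξ₂.
Substitute: (1·2.85 + 2) ξ₂ = 256.7 → ξ₂ = 52.93 mol, ξ₁ = 150.9 mol.
Outlet amounts (n = n₀ + Σ ν·ξ):
  R: 742 − 1(150.9) − 2(52.93) = 485.3
  U: 2430 − 2(150.9) − 3(52.93) = 1969
  Q: 0 + 2(150.9) = 301.7
  P: 0 + 2(52.93) = 105.9
Total out = 2862 mol; y_U = 1969 / 2862 = 0.6881.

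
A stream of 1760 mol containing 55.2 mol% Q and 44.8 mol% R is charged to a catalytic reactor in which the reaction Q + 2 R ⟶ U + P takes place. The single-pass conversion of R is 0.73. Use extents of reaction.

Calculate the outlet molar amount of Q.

684 mol

R reacted = 0.73 × 788.5 = 575.6 mol; ν_R = −2, so ξ = 575.6/2 = 287.8 mol.
Outlet amounts (n = n₀ + ν ξ):
  Q: 971.5 − 1(287.8) = 683.7
  R: 788.5 − 2(287.8) = 212.9
  U: 0 + 1(287.8) = 287.8
  P: 0 + 1(287.8) = 287.8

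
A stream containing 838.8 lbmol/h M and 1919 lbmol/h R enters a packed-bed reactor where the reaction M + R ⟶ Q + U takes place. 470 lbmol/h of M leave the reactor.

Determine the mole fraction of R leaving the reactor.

For M: n = n₀ − 1ξ → 470 = 838.8 − 1ξ, giving ξ = 368.8 lbmol/h.
Outlet amounts (n = n₀ + ν ξ):
  M: 838.8 − 1(368.8) = 470
  R: 1919 − 1(368.8) = 1550
  Q: 0 + 1(368.8) = 368.8
  U: 0 + 1(368.8) = 368.8
Total out = 2758 lbmol/h; y_R = 1550 / 2758 = 0.5621.

0.562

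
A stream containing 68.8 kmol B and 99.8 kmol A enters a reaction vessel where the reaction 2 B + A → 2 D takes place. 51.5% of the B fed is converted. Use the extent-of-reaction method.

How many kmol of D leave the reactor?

35.4 kmol

B reacted = 0.515 × 68.8 = 35.43 kmol; ν_B = −2, so ξ = 35.43/2 = 17.72 kmol.
Outlet amounts (n = n₀ + ν ξ):
  B: 68.8 − 2(17.72) = 33.37
  A: 99.8 − 1(17.72) = 82.08
  D: 0 + 2(17.72) = 35.43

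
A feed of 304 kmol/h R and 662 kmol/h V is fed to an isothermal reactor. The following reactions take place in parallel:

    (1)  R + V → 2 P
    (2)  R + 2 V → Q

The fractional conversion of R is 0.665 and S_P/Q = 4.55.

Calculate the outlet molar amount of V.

398 kmol/h

Conversion of R: R consumed = 0.665 × 304 = 202.2 kmol/h = 1ξ₁ + 1ξ₂.
Selectivity: 2ξ₁ / (1ξ₂) = 4.55 → ξ₁ = 2.275 ξ₂.
Substitute: (1·2.275 + 1) ξ₂ = 202.2 → ξ₂ = 61.73 kmol/h, ξ₁ = 140.4 kmol/h.
Outlet amounts (n = n₀ + Σ ν·ξ):
  R: 304 − 1(140.4) − 1(61.73) = 101.8
  V: 662 − 1(140.4) − 2(61.73) = 398.1
  P: 0 + 2(140.4) = 280.9
  Q: 0 + 1(61.73) = 61.73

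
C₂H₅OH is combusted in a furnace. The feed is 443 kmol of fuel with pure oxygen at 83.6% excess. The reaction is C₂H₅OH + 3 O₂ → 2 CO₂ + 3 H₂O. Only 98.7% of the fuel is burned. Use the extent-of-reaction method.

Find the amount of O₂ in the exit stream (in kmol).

1130 kmol

Stoichiometric O₂ = 3 × 443 = 1329 kmol; O₂ fed = 1329 × 1.836 = 2440 kmol.
Fuel reacted = 0.987 × 443 → ξ = 437.2 kmol.
Outlet (n = n₀ + ν ξ):
  C₂H₅OH: 443 − 1(437.2) = 5.759
  O₂: 2440 − 3(437.2) = 1128
  CO₂: 0 + 2(437.2) = 874.5
  H₂O: 0 + 3(437.2) = 1312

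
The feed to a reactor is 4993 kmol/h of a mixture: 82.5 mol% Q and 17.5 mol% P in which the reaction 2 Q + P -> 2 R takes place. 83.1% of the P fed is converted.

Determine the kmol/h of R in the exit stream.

1450 kmol/h

P reacted = 0.831 × 873.8 = 726.1 kmol/h; ν_P = −1, so ξ = 726.1/1 = 726.1 kmol/h.
Outlet amounts (n = n₀ + ν ξ):
  Q: 4119 − 2(726.1) = 2667
  P: 873.8 − 1(726.1) = 147.7
  R: 0 + 2(726.1) = 1452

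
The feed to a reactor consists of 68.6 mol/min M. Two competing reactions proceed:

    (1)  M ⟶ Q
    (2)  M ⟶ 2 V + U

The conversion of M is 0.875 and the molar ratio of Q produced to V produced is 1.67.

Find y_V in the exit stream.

Conversion of M: M consumed = 0.875 × 68.6 = 60.02 mol/min = 1ξ₁ + 1ξ₂.
Selectivity: 1ξ₁ / (2ξ₂) = 1.67 → ξ₁ = 3.34 ξ₂.
Substitute: (1·3.34 + 1) ξ₂ = 60.02 → ξ₂ = 13.83 mol/min, ξ₁ = 46.19 mol/min.
Outlet amounts (n = n₀ + Σ ν·ξ):
  M: 68.6 − 1(46.19) − 1(13.83) = 8.575
  Q: 0 + 1(46.19) = 46.19
  V: 0 + 2(13.83) = 27.66
  U: 0 + 1(13.83) = 13.83
Total out = 96.26 mol/min; y_V = 27.66 / 96.26 = 0.2874.

0.287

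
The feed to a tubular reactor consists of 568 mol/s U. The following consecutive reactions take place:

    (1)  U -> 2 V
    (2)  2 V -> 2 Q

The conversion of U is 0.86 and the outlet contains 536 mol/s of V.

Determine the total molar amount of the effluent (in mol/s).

Conversion of U: U consumed = 1ξ₁ = 0.86 × 568 → ξ₁ = 488.5 mol/s.
V balance: n_V = 0 + 2ξ₁ − 2ξ₂ = 536 → ξ₂ = (2·488.5 − 536)/2 = 220.5 mol/s.
Outlet amounts (n = n₀ + Σ ν·ξ):
  U: 568 − 1(488.5) = 79.52
  V: 0 + 2(488.5) − 2(220.5) = 536
  Q: 0 + 2(220.5) = 441
Total out = 79.52 + 536 + 441 = 1056 mol/s.

1060 mol/s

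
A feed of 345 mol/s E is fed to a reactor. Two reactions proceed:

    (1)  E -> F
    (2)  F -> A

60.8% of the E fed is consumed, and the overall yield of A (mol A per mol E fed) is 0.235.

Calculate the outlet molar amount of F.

129 mol/s

Conversion of E: E consumed = 1ξ₁ = 0.608 × 345 → ξ₁ = 209.8 mol/s.
Yield of A: 1ξ₂ / 345 = 0.235 → ξ₂ = 81.07 mol/s.
Outlet amounts (n = n₀ + Σ ν·ξ):
  E: 345 − 1(209.8) = 135.2
  F: 0 + 1(209.8) − 1(81.07) = 128.7
  A: 0 + 1(81.07) = 81.07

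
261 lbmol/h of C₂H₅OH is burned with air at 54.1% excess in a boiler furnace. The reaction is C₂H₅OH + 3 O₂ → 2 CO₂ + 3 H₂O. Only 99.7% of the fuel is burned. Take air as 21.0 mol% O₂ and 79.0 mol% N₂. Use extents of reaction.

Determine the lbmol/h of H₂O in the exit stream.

Stoichiometric O₂ = 3 × 261 = 783 lbmol/h; O₂ fed = 783 × 1.541 = 1207 lbmol/h.
N₂ fed = 1207 × 79/21 = 4539 lbmol/h.
Fuel reacted = 0.997 × 261 → ξ = 260.2 lbmol/h.
Outlet (n = n₀ + ν ξ):
  C₂H₅OH: 261 − 1(260.2) = 0.783
  O₂: 1207 − 3(260.2) = 426
  N₂: 4539 (inert)
  CO₂: 0 + 2(260.2) = 520.4
  H₂O: 0 + 3(260.2) = 780.7

781 lbmol/h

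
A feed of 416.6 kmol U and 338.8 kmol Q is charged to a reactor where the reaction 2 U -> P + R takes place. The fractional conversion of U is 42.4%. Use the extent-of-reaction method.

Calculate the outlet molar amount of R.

88.3 kmol

U reacted = 0.424 × 416.6 = 176.6 kmol; ν_U = −2, so ξ = 176.6/2 = 88.32 kmol.
Outlet amounts (n = n₀ + ν ξ):
  U: 416.6 − 2(88.32) = 240
  P: 0 + 1(88.32) = 88.32
  R: 0 + 1(88.32) = 88.32
  Q: 338.8 (inert)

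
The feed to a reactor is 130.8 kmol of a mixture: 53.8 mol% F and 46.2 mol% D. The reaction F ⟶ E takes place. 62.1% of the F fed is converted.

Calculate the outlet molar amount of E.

F reacted = 0.621 × 70.37 = 43.7 kmol; ν_F = −1, so ξ = 43.7/1 = 43.7 kmol.
Outlet amounts (n = n₀ + ν ξ):
  F: 70.37 − 1(43.7) = 26.67
  E: 0 + 1(43.7) = 43.7
  D: 60.43 (inert)

43.7 kmol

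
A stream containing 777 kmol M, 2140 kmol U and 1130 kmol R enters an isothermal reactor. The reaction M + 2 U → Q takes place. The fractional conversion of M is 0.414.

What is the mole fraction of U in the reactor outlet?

M reacted = 0.414 × 777 = 321.7 kmol; ν_M = −1, so ξ = 321.7/1 = 321.7 kmol.
Outlet amounts (n = n₀ + ν ξ):
  M: 777 − 1(321.7) = 455.3
  U: 2140 − 2(321.7) = 1497
  Q: 0 + 1(321.7) = 321.7
  R: 1130 (inert)
Total out = 3404 kmol; y_U = 1497 / 3404 = 0.4397.

0.44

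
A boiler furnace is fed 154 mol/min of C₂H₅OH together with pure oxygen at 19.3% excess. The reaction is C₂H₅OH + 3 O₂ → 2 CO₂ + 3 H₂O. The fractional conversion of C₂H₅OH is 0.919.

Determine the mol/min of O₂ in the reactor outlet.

Stoichiometric O₂ = 3 × 154 = 462 mol/min; O₂ fed = 462 × 1.193 = 551.2 mol/min.
Fuel reacted = 0.919 × 154 → ξ = 141.5 mol/min.
Outlet (n = n₀ + ν ξ):
  C₂H₅OH: 154 − 1(141.5) = 12.47
  O₂: 551.2 − 3(141.5) = 126.6
  CO₂: 0 + 2(141.5) = 283.1
  H₂O: 0 + 3(141.5) = 424.6

127 mol/min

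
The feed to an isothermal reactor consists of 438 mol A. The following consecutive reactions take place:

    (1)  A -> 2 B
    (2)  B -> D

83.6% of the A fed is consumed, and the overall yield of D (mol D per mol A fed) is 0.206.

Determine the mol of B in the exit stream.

Conversion of A: A consumed = 1ξ₁ = 0.836 × 438 → ξ₁ = 366.2 mol.
Yield of D: 1ξ₂ / 438 = 0.206 → ξ₂ = 90.23 mol.
Outlet amounts (n = n₀ + Σ ν·ξ):
  A: 438 − 1(366.2) = 71.83
  B: 0 + 2(366.2) − 1(90.23) = 642.1
  D: 0 + 1(90.23) = 90.23

642 mol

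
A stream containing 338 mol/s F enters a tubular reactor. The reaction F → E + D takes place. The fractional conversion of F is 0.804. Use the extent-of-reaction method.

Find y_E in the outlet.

0.446

F reacted = 0.804 × 338 = 271.8 mol/s; ν_F = −1, so ξ = 271.8/1 = 271.8 mol/s.
Outlet amounts (n = n₀ + ν ξ):
  F: 338 − 1(271.8) = 66.25
  E: 0 + 1(271.8) = 271.8
  D: 0 + 1(271.8) = 271.8
Total out = 609.8 mol/s; y_E = 271.8 / 609.8 = 0.4457.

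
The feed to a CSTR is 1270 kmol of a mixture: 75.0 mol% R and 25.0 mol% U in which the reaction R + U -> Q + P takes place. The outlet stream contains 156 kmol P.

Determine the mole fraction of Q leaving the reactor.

For P: n = n₀ + 1ξ → 156 = 0 + 1ξ, giving ξ = 156 kmol.
Outlet amounts (n = n₀ + ν ξ):
  R: 952.5 − 1(156) = 796.5
  U: 317.5 − 1(156) = 161.5
  Q: 0 + 1(156) = 156
  P: 0 + 1(156) = 156
Total out = 1270 kmol; y_Q = 156 / 1270 = 0.1228.

0.123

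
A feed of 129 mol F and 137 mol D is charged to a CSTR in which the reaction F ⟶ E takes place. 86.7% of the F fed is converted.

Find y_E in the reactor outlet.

0.42

F reacted = 0.867 × 129 = 111.8 mol; ν_F = −1, so ξ = 111.8/1 = 111.8 mol.
Outlet amounts (n = n₀ + ν ξ):
  F: 129 − 1(111.8) = 17.16
  E: 0 + 1(111.8) = 111.8
  D: 137 (inert)
Total out = 266 mol; y_E = 111.8 / 266 = 0.4205.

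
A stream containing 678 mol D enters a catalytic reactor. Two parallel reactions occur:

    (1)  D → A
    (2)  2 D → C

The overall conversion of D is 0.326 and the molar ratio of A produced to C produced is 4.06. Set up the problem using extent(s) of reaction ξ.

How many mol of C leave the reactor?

36.5 mol

Conversion of D: D consumed = 0.326 × 678 = 221 mol = 1ξ₁ + 2ξ₂.
Selectivity: 1ξ₁ / (1ξ₂) = 4.06 → ξ₁ = 4.06 ξ₂.
Substitute: (1·4.06 + 2) ξ₂ = 221 → ξ₂ = 36.47 mol, ξ₁ = 148.1 mol.
Outlet amounts (n = n₀ + Σ ν·ξ):
  D: 678 − 1(148.1) − 2(36.47) = 457
  A: 0 + 1(148.1) = 148.1
  C: 0 + 1(36.47) = 36.47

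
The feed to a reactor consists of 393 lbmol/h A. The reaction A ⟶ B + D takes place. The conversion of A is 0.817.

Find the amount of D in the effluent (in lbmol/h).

321 lbmol/h

A reacted = 0.817 × 393 = 321.1 lbmol/h; ν_A = −1, so ξ = 321.1/1 = 321.1 lbmol/h.
Outlet amounts (n = n₀ + ν ξ):
  A: 393 − 1(321.1) = 71.92
  B: 0 + 1(321.1) = 321.1
  D: 0 + 1(321.1) = 321.1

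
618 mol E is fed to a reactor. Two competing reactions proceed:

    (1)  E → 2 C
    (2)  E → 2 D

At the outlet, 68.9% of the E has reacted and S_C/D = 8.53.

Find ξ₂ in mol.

Conversion of E: E consumed = 0.689 × 618 = 425.8 mol = 1ξ₁ + 1ξ₂.
Selectivity: 2ξ₁ / (2ξ₂) = 8.53 → ξ₁ = 8.53 ξ₂.
Substitute: (1·8.53 + 1) ξ₂ = 425.8 → ξ₂ = 44.68 mol, ξ₁ = 381.1 mol.
Outlet amounts (n = n₀ + Σ ν·ξ):
  E: 618 − 1(381.1) − 1(44.68) = 192.2
  C: 0 + 2(381.1) = 762.2
  D: 0 + 2(44.68) = 89.36

ξ₂ = 44.7 mol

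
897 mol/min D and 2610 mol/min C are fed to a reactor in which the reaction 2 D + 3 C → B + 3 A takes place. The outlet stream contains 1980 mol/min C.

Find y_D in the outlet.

For C: n = n₀ − 3ξ → 1980 = 2610 − 3ξ, giving ξ = 210 mol/min.
Outlet amounts (n = n₀ + ν ξ):
  D: 897 − 2(210) = 477
  C: 2610 − 3(210) = 1980
  B: 0 + 1(210) = 210
  A: 0 + 3(210) = 630
Total out = 3297 mol/min; y_D = 477 / 3297 = 0.1447.

0.145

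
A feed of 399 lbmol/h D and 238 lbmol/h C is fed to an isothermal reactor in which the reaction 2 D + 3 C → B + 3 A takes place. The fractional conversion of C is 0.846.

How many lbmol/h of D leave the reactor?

C reacted = 0.846 × 238 = 201.3 lbmol/h; ν_C = −3, so ξ = 201.3/3 = 67.12 lbmol/h.
Outlet amounts (n = n₀ + ν ξ):
  D: 399 − 2(67.12) = 264.8
  C: 238 − 3(67.12) = 36.65
  B: 0 + 1(67.12) = 67.12
  A: 0 + 3(67.12) = 201.3

265 lbmol/h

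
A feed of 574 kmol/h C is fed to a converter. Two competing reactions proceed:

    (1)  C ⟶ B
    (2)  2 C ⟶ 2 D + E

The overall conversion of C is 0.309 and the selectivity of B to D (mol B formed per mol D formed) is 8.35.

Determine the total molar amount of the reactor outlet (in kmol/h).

583 kmol/h

Conversion of C: C consumed = 0.309 × 574 = 177.4 kmol/h = 1ξ₁ + 2ξ₂.
Selectivity: 1ξ₁ / (2ξ₂) = 8.35 → ξ₁ = 16.7 ξ₂.
Substitute: (1·16.7 + 2) ξ₂ = 177.4 → ξ₂ = 9.485 kmol/h, ξ₁ = 158.4 kmol/h.
Outlet amounts (n = n₀ + Σ ν·ξ):
  C: 574 − 1(158.4) − 2(9.485) = 396.6
  B: 0 + 1(158.4) = 158.4
  D: 0 + 2(9.485) = 18.97
  E: 0 + 1(9.485) = 9.485
Total out = 396.6 + 158.4 + 18.97 + 9.485 = 583.5 kmol/h.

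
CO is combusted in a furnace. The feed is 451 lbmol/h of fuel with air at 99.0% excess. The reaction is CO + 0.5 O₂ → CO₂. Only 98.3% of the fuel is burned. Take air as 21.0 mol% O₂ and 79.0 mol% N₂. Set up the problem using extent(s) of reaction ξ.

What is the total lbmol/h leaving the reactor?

Stoichiometric O₂ = 0.5 × 451 = 225.5 lbmol/h; O₂ fed = 225.5 × 1.990 = 448.7 lbmol/h.
N₂ fed = 448.7 × 79/21 = 1688 lbmol/h.
Fuel reacted = 0.983 × 451 → ξ = 443.3 lbmol/h.
Outlet (n = n₀ + ν ξ):
  CO: 451 − 1(443.3) = 7.667
  O₂: 448.7 − 0.5(443.3) = 227.1
  N₂: 1688 (inert)
  CO₂: 0 + 1(443.3) = 443.3
Total out = 7.667 + 227.1 + 1688 + 443.3 = 2366 lbmol/h.

2370 lbmol/h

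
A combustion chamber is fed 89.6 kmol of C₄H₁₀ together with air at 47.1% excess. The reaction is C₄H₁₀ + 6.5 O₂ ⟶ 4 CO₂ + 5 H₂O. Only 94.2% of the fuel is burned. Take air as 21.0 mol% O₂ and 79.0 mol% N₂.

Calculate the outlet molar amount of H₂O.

422 kmol

Stoichiometric O₂ = 6.5 × 89.6 = 582.4 kmol; O₂ fed = 582.4 × 1.471 = 856.7 kmol.
N₂ fed = 856.7 × 79/21 = 3223 kmol.
Fuel reacted = 0.942 × 89.6 → ξ = 84.4 kmol.
Outlet (n = n₀ + ν ξ):
  C₄H₁₀: 89.6 − 1(84.4) = 5.197
  O₂: 856.7 − 6.5(84.4) = 308.1
  N₂: 3223 (inert)
  CO₂: 0 + 4(84.4) = 337.6
  H₂O: 0 + 5(84.4) = 422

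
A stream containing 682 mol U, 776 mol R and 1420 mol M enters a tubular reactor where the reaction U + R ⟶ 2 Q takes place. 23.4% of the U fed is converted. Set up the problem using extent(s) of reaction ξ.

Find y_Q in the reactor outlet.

U reacted = 0.234 × 682 = 159.6 mol; ν_U = −1, so ξ = 159.6/1 = 159.6 mol.
Outlet amounts (n = n₀ + ν ξ):
  U: 682 − 1(159.6) = 522.4
  R: 776 − 1(159.6) = 616.4
  Q: 0 + 2(159.6) = 319.2
  M: 1420 (inert)
Total out = 2878 mol; y_Q = 319.2 / 2878 = 0.1109.

0.111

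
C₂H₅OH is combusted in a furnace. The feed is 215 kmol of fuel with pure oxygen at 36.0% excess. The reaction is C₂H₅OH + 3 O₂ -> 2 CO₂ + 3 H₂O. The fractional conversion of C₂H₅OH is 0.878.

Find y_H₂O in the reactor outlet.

Stoichiometric O₂ = 3 × 215 = 645 kmol; O₂ fed = 645 × 1.360 = 877.2 kmol.
Fuel reacted = 0.878 × 215 → ξ = 188.8 kmol.
Outlet (n = n₀ + ν ξ):
  C₂H₅OH: 215 − 1(188.8) = 26.23
  O₂: 877.2 − 3(188.8) = 310.9
  CO₂: 0 + 2(188.8) = 377.5
  H₂O: 0 + 3(188.8) = 566.3
Total out = 1281 kmol; y_H₂O = 566.3 / 1281 = 0.4421.

0.442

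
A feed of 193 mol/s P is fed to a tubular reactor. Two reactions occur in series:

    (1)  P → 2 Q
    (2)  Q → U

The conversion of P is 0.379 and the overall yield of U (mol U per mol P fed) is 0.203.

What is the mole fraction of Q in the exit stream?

0.402

Conversion of P: P consumed = 1ξ₁ = 0.379 × 193 → ξ₁ = 73.15 mol/s.
Yield of U: 1ξ₂ / 193 = 0.203 → ξ₂ = 39.18 mol/s.
Outlet amounts (n = n₀ + Σ ν·ξ):
  P: 193 − 1(73.15) = 119.9
  Q: 0 + 2(73.15) − 1(39.18) = 107.1
  U: 0 + 1(39.18) = 39.18
Total out = 266.1 mol/s; y_Q = 107.1 / 266.1 = 0.4025.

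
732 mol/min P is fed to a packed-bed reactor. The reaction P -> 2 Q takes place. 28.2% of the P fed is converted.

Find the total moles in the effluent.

P reacted = 0.282 × 732 = 206.4 mol/min; ν_P = −1, so ξ = 206.4/1 = 206.4 mol/min.
Outlet amounts (n = n₀ + ν ξ):
  P: 732 − 1(206.4) = 525.6
  Q: 0 + 2(206.4) = 412.8
Total out = 525.6 + 412.8 = 938.4 mol/min.

938 mol/min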